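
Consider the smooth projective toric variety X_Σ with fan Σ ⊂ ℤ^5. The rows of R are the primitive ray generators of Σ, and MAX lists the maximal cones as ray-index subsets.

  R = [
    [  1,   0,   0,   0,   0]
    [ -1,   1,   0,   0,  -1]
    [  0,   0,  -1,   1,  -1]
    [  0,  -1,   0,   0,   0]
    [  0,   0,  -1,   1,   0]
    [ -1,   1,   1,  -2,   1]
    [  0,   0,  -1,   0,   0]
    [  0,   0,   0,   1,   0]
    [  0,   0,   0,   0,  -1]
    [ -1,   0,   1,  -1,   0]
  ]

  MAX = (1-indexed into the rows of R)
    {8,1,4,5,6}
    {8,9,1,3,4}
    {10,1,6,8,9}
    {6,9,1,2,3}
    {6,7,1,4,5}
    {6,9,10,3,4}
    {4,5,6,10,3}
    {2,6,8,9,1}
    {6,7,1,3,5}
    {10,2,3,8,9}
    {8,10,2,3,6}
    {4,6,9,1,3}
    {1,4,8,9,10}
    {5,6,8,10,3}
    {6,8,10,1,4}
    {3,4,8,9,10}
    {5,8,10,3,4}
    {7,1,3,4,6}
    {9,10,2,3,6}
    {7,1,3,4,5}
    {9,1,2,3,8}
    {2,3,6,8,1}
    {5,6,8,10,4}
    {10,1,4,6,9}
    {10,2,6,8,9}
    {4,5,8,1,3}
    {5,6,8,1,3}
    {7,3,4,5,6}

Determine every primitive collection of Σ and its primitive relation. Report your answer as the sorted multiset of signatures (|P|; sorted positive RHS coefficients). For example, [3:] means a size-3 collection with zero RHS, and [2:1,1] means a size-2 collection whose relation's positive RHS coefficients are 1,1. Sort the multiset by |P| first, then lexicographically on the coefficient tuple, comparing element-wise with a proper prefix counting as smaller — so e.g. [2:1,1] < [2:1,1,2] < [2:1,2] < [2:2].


Primitive collections (14):

  {5,9}:  v_{5} + v_{9} = v_{3} ; sig = [2:1]
  {7,8}:  v_{7} + v_{8} = v_{5} ; sig = [2:1]
  {2,4}:  v_{2} + v_{4} = v_{3} + v_{10} ; sig = [2:1,1]
  {7,10}:  v_{7} + v_{10} = v_{3} + v_{4} + v_{6} ; sig = [2:1,1,1]
  {7,9}:  v_{7} + v_{9} = v_{1} + 2·v_{3} + v_{4} + v_{6} ; sig = [2:1,1,1,2]
  {2,5}:  v_{2} + v_{5} = 2·v_{3} + v_{6} + v_{8} ; sig = [2:1,1,2]
  {2,7}:  v_{2} + v_{7} = 2·v_{3} + v_{6} ; sig = [2:1,2]
  {1,5,10}:  v_{1} + v_{5} + v_{10} = 0 ; sig = [3:]
  {1,3,10}:  v_{1} + v_{3} + v_{10} = v_{9} ; sig = [3:1]
  {1,2,10}:  v_{1} + v_{2} + v_{10} = v_{6} + v_{8} + 2·v_{9} ; sig = [3:1,1,2]
  {3,6,8,9}:  v_{3} + v_{6} + v_{8} + v_{9} = v_{2} ; sig = [4:1]
  {4,6,8,9}:  v_{4} + v_{6} + v_{8} + v_{9} = v_{10} ; sig = [4:1]
  {3,4,6,8}:  v_{3} + v_{4} + v_{6} + v_{8} = v_{5} + v_{10} ; sig = [4:1,1]
  {1,3,4,5,6}:  v_{1} + v_{3} + v_{4} + v_{5} + v_{6} = v_{7} ; sig = [5:1]

Hence PRS(X_Σ) =
    |P|=2: 7 collections, coeffs (1), (1), (1,1), (1,1,1), (1,1,1,2), (1,1,2), (1,2)
    |P|=3: 3 collections, coeffs (), (1), (1,1,2)
    |P|=4: 3 collections, coeffs (1), (1), (1,1)
    |P|=5: 1 collection, coeffs (1)


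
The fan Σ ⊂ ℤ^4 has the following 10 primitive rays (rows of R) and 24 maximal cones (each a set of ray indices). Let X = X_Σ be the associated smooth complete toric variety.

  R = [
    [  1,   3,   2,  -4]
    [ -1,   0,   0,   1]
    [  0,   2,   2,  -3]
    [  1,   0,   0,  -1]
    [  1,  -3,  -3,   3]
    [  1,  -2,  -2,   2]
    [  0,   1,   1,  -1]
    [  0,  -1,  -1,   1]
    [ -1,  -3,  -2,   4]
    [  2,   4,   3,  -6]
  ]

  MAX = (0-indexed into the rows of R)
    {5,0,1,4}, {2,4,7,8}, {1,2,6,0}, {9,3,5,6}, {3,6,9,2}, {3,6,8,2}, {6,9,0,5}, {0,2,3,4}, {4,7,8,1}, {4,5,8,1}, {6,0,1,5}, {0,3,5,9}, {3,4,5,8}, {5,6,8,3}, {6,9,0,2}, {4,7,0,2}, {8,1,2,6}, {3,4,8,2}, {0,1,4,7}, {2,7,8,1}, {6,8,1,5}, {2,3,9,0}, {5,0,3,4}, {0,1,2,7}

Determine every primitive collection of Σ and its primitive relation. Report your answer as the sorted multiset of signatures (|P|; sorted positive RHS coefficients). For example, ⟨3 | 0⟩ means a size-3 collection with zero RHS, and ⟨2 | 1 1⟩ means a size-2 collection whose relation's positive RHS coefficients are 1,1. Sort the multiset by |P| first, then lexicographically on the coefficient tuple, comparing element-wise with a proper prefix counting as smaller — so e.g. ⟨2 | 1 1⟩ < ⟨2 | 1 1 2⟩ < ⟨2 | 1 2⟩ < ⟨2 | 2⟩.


Primitive collections (13):

  {0,8}:  v_{0} + v_{8} = 0 — sig = ⟨2 | 0⟩
  {1,3}:  v_{1} + v_{3} = 0 — sig = ⟨2 | 0⟩
  {6,7}:  v_{6} + v_{7} = 0 — sig = ⟨2 | 0⟩
  {2,5}:  v_{2} + v_{5} = v_{3} — sig = ⟨2 | 1⟩
  {4,6}:  v_{4} + v_{6} = v_{5} — sig = ⟨2 | 1⟩
  {5,7}:  v_{5} + v_{7} = v_{4} — sig = ⟨2 | 1⟩
  {1,9}:  v_{1} + v_{9} = v_{0} + v_{6} — sig = ⟨2 | 1 1⟩
  {3,7}:  v_{3} + v_{7} = v_{2} + v_{4} — sig = ⟨2 | 1 1⟩
  {7,9}:  v_{7} + v_{9} = v_{0} + v_{3} — sig = ⟨2 | 1 1⟩
  {8,9}:  v_{8} + v_{9} = v_{3} + v_{6} — sig = ⟨2 | 1 1⟩
  {4,9}:  v_{4} + v_{9} = v_{0} + v_{3} + v_{5} — sig = ⟨2 | 1 1 1⟩
  {0,3,6}:  v_{0} + v_{3} + v_{6} = v_{9} — sig = ⟨3 | 1⟩
  {1,2,4}:  v_{1} + v_{2} + v_{4} = v_{7} — sig = ⟨3 | 1⟩

Sorted signature multiset PRS(X):
[⟨2 | 0⟩, ⟨2 | 0⟩, ⟨2 | 0⟩, ⟨2 | 1⟩, ⟨2 | 1⟩, ⟨2 | 1⟩, ⟨2 | 1 1⟩, ⟨2 | 1 1⟩, ⟨2 | 1 1⟩, ⟨2 | 1 1⟩, ⟨2 | 1 1 1⟩, ⟨3 | 1⟩, ⟨3 | 1⟩]


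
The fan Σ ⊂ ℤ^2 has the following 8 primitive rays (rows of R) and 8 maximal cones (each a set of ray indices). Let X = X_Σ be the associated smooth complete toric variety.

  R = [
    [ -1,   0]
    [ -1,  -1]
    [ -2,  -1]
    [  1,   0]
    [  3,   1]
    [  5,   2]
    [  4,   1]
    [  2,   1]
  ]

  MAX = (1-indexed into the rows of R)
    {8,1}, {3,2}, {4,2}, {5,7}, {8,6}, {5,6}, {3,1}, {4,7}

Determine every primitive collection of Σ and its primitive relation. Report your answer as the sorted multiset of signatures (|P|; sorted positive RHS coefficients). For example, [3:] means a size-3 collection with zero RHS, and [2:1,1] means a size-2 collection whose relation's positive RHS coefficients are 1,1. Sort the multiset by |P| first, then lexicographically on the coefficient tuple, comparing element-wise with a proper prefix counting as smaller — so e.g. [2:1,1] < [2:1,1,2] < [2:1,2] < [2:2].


Δ(Σ) — 8 vertices, 20 min non-faces:

  • {1,4}:  v_{1} + v_{4} = 0 ; sig = [2:]
  • {3,8}:  v_{3} + v_{8} = 0 ; sig = [2:]
  • {1,2}:  v_{1} + v_{2} = v_{3} ; sig = [2:1]
  • {1,5}:  v_{1} + v_{5} = v_{8} ; sig = [2:1]
  • {1,7}:  v_{1} + v_{7} = v_{5} ; sig = [2:1]
  • {2,6}:  v_{2} + v_{6} = v_{7} ; sig = [2:1]
  • {2,8}:  v_{2} + v_{8} = v_{4} ; sig = [2:1]
  • {3,4}:  v_{3} + v_{4} = v_{2} ; sig = [2:1]
  • {3,5}:  v_{3} + v_{5} = v_{4} ; sig = [2:1]
  • {3,6}:  v_{3} + v_{6} = v_{5} ; sig = [2:1]
  • {4,5}:  v_{4} + v_{5} = v_{7} ; sig = [2:1]
  • {4,8}:  v_{4} + v_{8} = v_{5} ; sig = [2:1]
  • {5,8}:  v_{5} + v_{8} = v_{6} ; sig = [2:1]
  • {1,6}:  v_{1} + v_{6} = 2·v_{8} ; sig = [2:2]
  • {2,5}:  v_{2} + v_{5} = 2·v_{4} ; sig = [2:2]
  • {3,7}:  v_{3} + v_{7} = 2·v_{4} ; sig = [2:2]
  • {4,6}:  v_{4} + v_{6} = 2·v_{5} ; sig = [2:2]
  • {7,8}:  v_{7} + v_{8} = 2·v_{5} ; sig = [2:2]
  • {2,7}:  v_{2} + v_{7} = 3·v_{4} ; sig = [2:3]
  • {6,7}:  v_{6} + v_{7} = 3·v_{5} ; sig = [2:3]

Signatures (|P|; sorted positive RHS coefficients), sorted:
[[2:], [2:], [2:1], [2:1], [2:1], [2:1], [2:1], [2:1], [2:1], [2:1], [2:1], [2:1], [2:1], [2:2], [2:2], [2:2], [2:2], [2:2], [2:3], [2:3]]


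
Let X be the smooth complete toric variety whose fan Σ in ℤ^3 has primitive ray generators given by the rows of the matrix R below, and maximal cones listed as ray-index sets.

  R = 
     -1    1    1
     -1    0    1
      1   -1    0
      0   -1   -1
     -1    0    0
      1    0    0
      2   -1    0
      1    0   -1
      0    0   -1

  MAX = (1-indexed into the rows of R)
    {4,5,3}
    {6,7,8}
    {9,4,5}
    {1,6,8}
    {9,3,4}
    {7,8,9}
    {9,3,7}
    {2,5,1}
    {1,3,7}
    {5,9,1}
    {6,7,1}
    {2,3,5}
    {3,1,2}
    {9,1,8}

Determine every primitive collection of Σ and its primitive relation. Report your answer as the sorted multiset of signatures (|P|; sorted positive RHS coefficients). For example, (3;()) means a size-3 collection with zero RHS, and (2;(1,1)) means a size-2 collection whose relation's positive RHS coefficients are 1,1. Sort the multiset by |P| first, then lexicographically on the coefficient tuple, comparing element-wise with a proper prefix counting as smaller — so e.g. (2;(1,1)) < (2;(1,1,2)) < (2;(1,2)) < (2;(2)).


Δ(Σ) — 9 vertices, 20 min non-faces:

  • {2,8}:  v_{2} + v_{8} = 0  ⟹  sig = (2;())
  • {5,6}:  v_{5} + v_{6} = 0  ⟹  sig = (2;())
  • {1,4}:  v_{1} + v_{4} = v_{5}  ⟹  sig = (2;(1))
  • {2,9}:  v_{2} + v_{9} = v_{5}  ⟹  sig = (2;(1))
  • {3,6}:  v_{3} + v_{6} = v_{7}  ⟹  sig = (2;(1))
  • {5,7}:  v_{5} + v_{7} = v_{3}  ⟹  sig = (2;(1))
  • {5,8}:  v_{5} + v_{8} = v_{9}  ⟹  sig = (2;(1))
  • {6,9}:  v_{6} + v_{9} = v_{8}  ⟹  sig = (2;(1))
  • {2,6}:  v_{2} + v_{6} = v_{1} + v_{3}  ⟹  sig = (2;(1,1))
  • {3,8}:  v_{3} + v_{8} = v_{7} + v_{9}  ⟹  sig = (2;(1,1))
  • {4,6}:  v_{4} + v_{6} = v_{3} + v_{9}  ⟹  sig = (2;(1,1))
  • {2,4}:  v_{2} + v_{4} = v_{3} + 2·v_{5}  ⟹  sig = (2;(1,2))
  • {2,7}:  v_{2} + v_{7} = v_{1} + 2·v_{3}  ⟹  sig = (2;(1,2))
  • {4,7}:  v_{4} + v_{7} = 2·v_{3} + v_{9}  ⟹  sig = (2;(1,2))
  • {4,8}:  v_{4} + v_{8} = v_{3} + 2·v_{9}  ⟹  sig = (2;(1,2))
  • {1,3,9}:  v_{1} + v_{3} + v_{9} = 0  ⟹  sig = (3;())
  • {1,3,5}:  v_{1} + v_{3} + v_{5} = v_{2}  ⟹  sig = (3;(1))
  • {1,7,9}:  v_{1} + v_{7} + v_{9} = v_{6}  ⟹  sig = (3;(1))
  • {3,5,9}:  v_{3} + v_{5} + v_{9} = v_{4}  ⟹  sig = (3;(1))
  • {1,7,8}:  v_{1} + v_{7} + v_{8} = 2·v_{6}  ⟹  sig = (3;(2))

Signatures (|P|; sorted positive RHS coefficients), sorted:
{ (2;()) ×2,  (2;(1)) ×6,  (2;(1,1)) ×3,  (2;(1,2)) ×4,  (3;()),  (3;(1)) ×3,  (3;(2)) }


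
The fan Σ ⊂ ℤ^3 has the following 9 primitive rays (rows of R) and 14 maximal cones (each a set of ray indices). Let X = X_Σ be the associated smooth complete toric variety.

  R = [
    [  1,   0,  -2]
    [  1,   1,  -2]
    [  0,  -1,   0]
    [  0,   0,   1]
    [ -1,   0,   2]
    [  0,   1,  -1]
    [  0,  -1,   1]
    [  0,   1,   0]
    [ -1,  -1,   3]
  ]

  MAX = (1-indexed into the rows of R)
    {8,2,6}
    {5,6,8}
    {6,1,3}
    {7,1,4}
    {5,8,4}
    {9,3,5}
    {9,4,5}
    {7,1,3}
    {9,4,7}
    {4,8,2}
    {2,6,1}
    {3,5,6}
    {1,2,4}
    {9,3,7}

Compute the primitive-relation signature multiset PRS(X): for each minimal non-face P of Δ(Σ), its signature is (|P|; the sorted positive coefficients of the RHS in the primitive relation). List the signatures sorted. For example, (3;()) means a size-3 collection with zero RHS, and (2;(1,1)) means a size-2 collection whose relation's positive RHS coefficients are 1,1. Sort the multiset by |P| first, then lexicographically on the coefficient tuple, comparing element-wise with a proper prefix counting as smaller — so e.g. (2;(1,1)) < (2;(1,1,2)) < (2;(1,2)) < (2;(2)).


Σ has 15 primitive collections:

  P={1,5}:  v_{1} + v_{5} = 0  so sig = (2;())
  P={3,8}:  v_{3} + v_{8} = 0  so sig = (2;())
  P={6,7}:  v_{6} + v_{7} = 0  so sig = (2;())
  P={1,8}:  v_{1} + v_{8} = v_{2}  so sig = (2;(1))
  P={1,9}:  v_{1} + v_{9} = v_{7}  so sig = (2;(1))
  P={2,3}:  v_{2} + v_{3} = v_{1}  so sig = (2;(1))
  P={2,5}:  v_{2} + v_{5} = v_{8}  so sig = (2;(1))
  P={2,9}:  v_{2} + v_{9} = v_{4}  so sig = (2;(1))
  P={3,4}:  v_{3} + v_{4} = v_{7}  so sig = (2;(1))
  P={4,6}:  v_{4} + v_{6} = v_{8}  so sig = (2;(1))
  P={5,7}:  v_{5} + v_{7} = v_{9}  so sig = (2;(1))
  P={6,9}:  v_{6} + v_{9} = v_{5}  so sig = (2;(1))
  P={7,8}:  v_{7} + v_{8} = v_{4}  so sig = (2;(1))
  P={2,7}:  v_{2} + v_{7} = v_{1} + v_{4}  so sig = (2;(1,1))
  P={8,9}:  v_{8} + v_{9} = v_{4} + v_{5}  so sig = (2;(1,1))

so the primitive-relation signature multiset is
    |P|=2: 15 collections, coeffs (), (), (), (1), (1), (1), (1), (1), (1), (1), (1), (1), (1), (1,1), (1,1)


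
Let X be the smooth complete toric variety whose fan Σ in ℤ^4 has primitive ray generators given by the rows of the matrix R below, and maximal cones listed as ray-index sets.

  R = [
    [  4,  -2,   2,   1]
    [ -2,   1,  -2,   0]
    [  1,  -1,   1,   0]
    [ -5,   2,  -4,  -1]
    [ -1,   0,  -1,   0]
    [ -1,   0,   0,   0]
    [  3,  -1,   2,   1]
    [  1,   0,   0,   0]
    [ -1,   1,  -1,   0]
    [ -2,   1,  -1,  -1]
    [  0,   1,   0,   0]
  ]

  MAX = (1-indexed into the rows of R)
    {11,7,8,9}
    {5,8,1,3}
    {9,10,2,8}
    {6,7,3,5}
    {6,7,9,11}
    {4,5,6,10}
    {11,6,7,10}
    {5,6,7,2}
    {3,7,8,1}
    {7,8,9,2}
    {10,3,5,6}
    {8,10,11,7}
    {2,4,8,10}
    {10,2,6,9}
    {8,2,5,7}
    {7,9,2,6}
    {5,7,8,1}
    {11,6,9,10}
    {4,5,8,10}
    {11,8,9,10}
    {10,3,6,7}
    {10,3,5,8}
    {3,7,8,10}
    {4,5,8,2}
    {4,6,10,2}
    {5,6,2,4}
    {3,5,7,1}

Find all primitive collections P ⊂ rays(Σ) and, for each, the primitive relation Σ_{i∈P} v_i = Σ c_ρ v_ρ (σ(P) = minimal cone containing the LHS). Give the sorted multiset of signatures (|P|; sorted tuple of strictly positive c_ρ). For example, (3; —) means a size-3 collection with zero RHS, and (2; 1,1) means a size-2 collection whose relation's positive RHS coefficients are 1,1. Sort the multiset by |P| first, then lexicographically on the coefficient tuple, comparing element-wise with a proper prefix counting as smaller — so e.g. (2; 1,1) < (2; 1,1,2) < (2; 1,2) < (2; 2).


22 collections generate NE(X_Σ); each relation:

  P = {3,9}:  v_{3} + v_{9} = 0  ⇒ sig = (2; —)
  P = {6,8}:  v_{6} + v_{8} = 0  ⇒ sig = (2; —)
  P = {2,3}:  v_{2} + v_{3} = v_{5}  ⇒ sig = (2; 1)
  P = {4,7}:  v_{4} + v_{7} = v_{2}  ⇒ sig = (2; 1)
  P = {5,9}:  v_{5} + v_{9} = v_{2}  ⇒ sig = (2; 1)
  P = {5,11}:  v_{5} + v_{11} = v_{9}  ⇒ sig = (2; 1)
  P = {1,10}:  v_{1} + v_{10} = v_{3} + v_{8}  ⇒ sig = (2; 1,1)
  P = {1,11}:  v_{1} + v_{11} = v_{7} + v_{8}  ⇒ sig = (2; 1,1)
  P = {3,11}:  v_{3} + v_{11} = v_{7} + v_{10}  ⇒ sig = (2; 1,1)
  P = {1,6}:  v_{1} + v_{6} = v_{3} + v_{5} + v_{7}  ⇒ sig = (2; 1,1,1)
  P = {1,9}:  v_{1} + v_{9} = v_{5} + v_{7} + v_{8}  ⇒ sig = (2; 1,1,1)
  P = {4,11}:  v_{4} + v_{11} = v_{2} + v_{9} + v_{10}  ⇒ sig = (2; 1,1,1)
  P = {1,2}:  v_{1} + v_{2} = 2·v_{5} + v_{7} + v_{8}  ⇒ sig = (2; 1,1,2)
  P = {1,4}:  v_{1} + v_{4} = 2·v_{5} + v_{8}  ⇒ sig = (2; 1,2)
  P = {3,4}:  v_{3} + v_{4} = 2·v_{5} + v_{10}  ⇒ sig = (2; 1,2)
  P = {4,9}:  v_{4} + v_{9} = 2·v_{2} + v_{10}  ⇒ sig = (2; 1,2)
  P = {2,11}:  v_{2} + v_{11} = 2·v_{9}  ⇒ sig = (2; 2)
  P = {5,7,10}:  v_{5} + v_{7} + v_{10} = 0  ⇒ sig = (3; —)
  P = {2,5,10}:  v_{2} + v_{5} + v_{10} = v_{4}  ⇒ sig = (3; 1)
  P = {2,7,10}:  v_{2} + v_{7} + v_{10} = v_{9}  ⇒ sig = (3; 1)
  P = {7,9,10}:  v_{7} + v_{9} + v_{10} = v_{11}  ⇒ sig = (3; 1)
  P = {3,5,7,8}:  v_{3} + v_{5} + v_{7} + v_{8} = v_{1}  ⇒ sig = (4; 1)

Signatures (|P|; sorted positive RHS coefficients), sorted:
    (2; —)
    (2; —)
    (2; 1)
    (2; 1)
    (2; 1)
    (2; 1)
    (2; 1,1)
    (2; 1,1)
    (2; 1,1)
    (2; 1,1,1)
    (2; 1,1,1)
    (2; 1,1,1)
    (2; 1,1,2)
    (2; 1,2)
    (2; 1,2)
    (2; 1,2)
    (2; 2)
    (3; —)
    (3; 1)
    (3; 1)
    (3; 1)
    (4; 1)


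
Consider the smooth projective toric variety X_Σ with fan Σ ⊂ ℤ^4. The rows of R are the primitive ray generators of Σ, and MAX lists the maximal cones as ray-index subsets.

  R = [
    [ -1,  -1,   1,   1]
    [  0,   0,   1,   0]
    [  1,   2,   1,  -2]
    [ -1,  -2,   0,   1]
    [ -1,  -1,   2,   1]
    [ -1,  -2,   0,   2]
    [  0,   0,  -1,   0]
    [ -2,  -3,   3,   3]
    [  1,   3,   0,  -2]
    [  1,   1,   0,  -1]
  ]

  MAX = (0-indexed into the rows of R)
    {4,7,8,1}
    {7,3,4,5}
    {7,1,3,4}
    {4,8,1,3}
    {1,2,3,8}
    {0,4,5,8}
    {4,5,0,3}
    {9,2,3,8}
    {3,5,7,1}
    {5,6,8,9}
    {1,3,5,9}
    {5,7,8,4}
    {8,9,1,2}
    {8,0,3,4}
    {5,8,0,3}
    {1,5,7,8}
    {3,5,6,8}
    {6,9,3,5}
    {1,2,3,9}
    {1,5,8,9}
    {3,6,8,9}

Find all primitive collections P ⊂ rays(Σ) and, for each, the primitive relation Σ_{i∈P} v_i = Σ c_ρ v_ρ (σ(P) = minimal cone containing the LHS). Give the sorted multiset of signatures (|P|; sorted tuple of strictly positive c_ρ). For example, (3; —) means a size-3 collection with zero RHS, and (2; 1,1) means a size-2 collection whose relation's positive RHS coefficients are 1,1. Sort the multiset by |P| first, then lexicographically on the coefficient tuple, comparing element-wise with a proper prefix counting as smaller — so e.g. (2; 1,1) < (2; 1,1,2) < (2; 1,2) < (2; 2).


Minimal non-faces — 20 found among 10 rays, 21 max cones:

  • {1,6}:  v_{1} + v_{6} = 0 — sig = (2; —)
  • {0,1}:  v_{0} + v_{1} = v_{4} — sig = (2; 1)
  • {0,9}:  v_{0} + v_{9} = v_{1} — sig = (2; 1)
  • {2,5}:  v_{2} + v_{5} = v_{1} — sig = (2; 1)
  • {4,6}:  v_{4} + v_{6} = v_{0} — sig = (2; 1)
  • {6,7}:  v_{6} + v_{7} = v_{4} + v_{5} — sig = (2; 1,1)
  • {0,6}:  v_{0} + v_{6} = v_{3} + v_{5} + v_{8} — sig = (2; 1,1,1)
  • {2,6}:  v_{2} + v_{6} = v_{3} + v_{8} + v_{9} — sig = (2; 1,1,1)
  • {0,2}:  v_{0} + v_{2} = 2·v_{1} + v_{3} + v_{8} — sig = (2; 1,1,2)
  • {2,4}:  v_{2} + v_{4} = 3·v_{1} + v_{3} + v_{8} — sig = (2; 1,1,3)
  • {0,7}:  v_{0} + v_{7} = 2·v_{4} + v_{5} — sig = (2; 1,2)
  • {2,7}:  v_{2} + v_{7} = 2·v_{1} + v_{4} — sig = (2; 1,2)
  • {7,9}:  v_{7} + v_{9} = 3·v_{1} + v_{5} — sig = (2; 1,3)
  • {4,9}:  v_{4} + v_{9} = 2·v_{1} — sig = (2; 2)
  • {1,4,5}:  v_{1} + v_{4} + v_{5} = v_{7} — sig = (3; 1)
  • {3,7,8}:  v_{3} + v_{7} + v_{8} = v_{0} + v_{4} — sig = (3; 1,1)
  • {3,5,8,9}:  v_{3} + v_{5} + v_{8} + v_{9} = 0 — sig = (4; —)
  • {1,3,5,8}:  v_{1} + v_{3} + v_{5} + v_{8} = v_{0} — sig = (4; 1)
  • {1,3,8,9}:  v_{1} + v_{3} + v_{8} + v_{9} = v_{2} — sig = (4; 1)
  • {3,4,5,8}:  v_{3} + v_{4} + v_{5} + v_{8} = 2·v_{0} — sig = (4; 2)

Signatures (|P|; sorted positive RHS coefficients), sorted:
    (2; —)
    (2; 1)
    (2; 1)
    (2; 1)
    (2; 1)
    (2; 1,1)
    (2; 1,1,1)
    (2; 1,1,1)
    (2; 1,1,2)
    (2; 1,1,3)
    (2; 1,2)
    (2; 1,2)
    (2; 1,3)
    (2; 2)
    (3; 1)
    (3; 1,1)
    (4; —)
    (4; 1)
    (4; 1)
    (4; 2)


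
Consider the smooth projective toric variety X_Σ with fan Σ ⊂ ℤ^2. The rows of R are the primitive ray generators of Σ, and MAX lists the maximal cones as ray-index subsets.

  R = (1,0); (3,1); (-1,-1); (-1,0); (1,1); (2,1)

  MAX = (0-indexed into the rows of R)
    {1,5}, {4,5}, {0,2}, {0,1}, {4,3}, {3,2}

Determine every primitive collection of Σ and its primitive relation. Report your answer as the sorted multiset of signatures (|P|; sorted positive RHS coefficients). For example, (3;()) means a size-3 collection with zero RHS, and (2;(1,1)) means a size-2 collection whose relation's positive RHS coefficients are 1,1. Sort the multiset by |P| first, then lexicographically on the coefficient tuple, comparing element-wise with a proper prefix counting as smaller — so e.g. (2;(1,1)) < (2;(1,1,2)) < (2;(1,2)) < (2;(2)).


The 9 primitive collections of Σ (r=6, n=2):

  • {0,3}:  v_{0} + v_{3} = 0  →  sig = (2;())
  • {2,4}:  v_{2} + v_{4} = 0  →  sig = (2;())
  • {0,4}:  v_{0} + v_{4} = v_{5}  →  sig = (2;(1))
  • {0,5}:  v_{0} + v_{5} = v_{1}  →  sig = (2;(1))
  • {1,3}:  v_{1} + v_{3} = v_{5}  →  sig = (2;(1))
  • {2,5}:  v_{2} + v_{5} = v_{0}  →  sig = (2;(1))
  • {3,5}:  v_{3} + v_{5} = v_{4}  →  sig = (2;(1))
  • {1,2}:  v_{1} + v_{2} = 2·v_{0}  →  sig = (2;(2))
  • {1,4}:  v_{1} + v_{4} = 2·v_{5}  →  sig = (2;(2))

Signatures (|P|; sorted positive RHS coefficients), sorted:
[(2;()), (2;()), (2;(1)), (2;(1)), (2;(1)), (2;(1)), (2;(1)), (2;(2)), (2;(2))]


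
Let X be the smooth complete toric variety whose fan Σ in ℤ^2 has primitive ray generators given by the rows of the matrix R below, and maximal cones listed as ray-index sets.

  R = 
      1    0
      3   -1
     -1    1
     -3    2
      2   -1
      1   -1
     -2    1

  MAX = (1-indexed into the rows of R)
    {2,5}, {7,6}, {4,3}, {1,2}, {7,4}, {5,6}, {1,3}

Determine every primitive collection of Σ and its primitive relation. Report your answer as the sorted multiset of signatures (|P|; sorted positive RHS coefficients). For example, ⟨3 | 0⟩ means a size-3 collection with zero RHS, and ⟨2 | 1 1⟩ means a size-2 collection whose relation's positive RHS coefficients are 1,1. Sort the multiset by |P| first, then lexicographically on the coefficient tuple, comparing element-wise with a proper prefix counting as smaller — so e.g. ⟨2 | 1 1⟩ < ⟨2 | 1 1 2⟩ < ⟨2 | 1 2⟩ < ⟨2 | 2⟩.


Σ has 14 primitive collections:

  • {3,6}:  v_{3} + v_{6} = 0  →  sig = ⟨2 | 0⟩
  • {5,7}:  v_{5} + v_{7} = 0  →  sig = ⟨2 | 0⟩
  • {1,5}:  v_{1} + v_{5} = v_{2}  →  sig = ⟨2 | 1⟩
  • {1,6}:  v_{1} + v_{6} = v_{5}  →  sig = ⟨2 | 1⟩
  • {1,7}:  v_{1} + v_{7} = v_{3}  →  sig = ⟨2 | 1⟩
  • {2,7}:  v_{2} + v_{7} = v_{1}  →  sig = ⟨2 | 1⟩
  • {3,5}:  v_{3} + v_{5} = v_{1}  →  sig = ⟨2 | 1⟩
  • {3,7}:  v_{3} + v_{7} = v_{4}  →  sig = ⟨2 | 1⟩
  • {4,5}:  v_{4} + v_{5} = v_{3}  →  sig = ⟨2 | 1⟩
  • {4,6}:  v_{4} + v_{6} = v_{7}  →  sig = ⟨2 | 1⟩
  • {2,4}:  v_{2} + v_{4} = v_{1} + v_{3}  →  sig = ⟨2 | 1 1⟩
  • {1,4}:  v_{1} + v_{4} = 2·v_{3}  →  sig = ⟨2 | 2⟩
  • {2,3}:  v_{2} + v_{3} = 2·v_{1}  →  sig = ⟨2 | 2⟩
  • {2,6}:  v_{2} + v_{6} = 2·v_{5}  →  sig = ⟨2 | 2⟩

Signatures (|P|; sorted positive RHS coefficients), sorted:
[⟨2 | 0⟩, ⟨2 | 0⟩, ⟨2 | 1⟩, ⟨2 | 1⟩, ⟨2 | 1⟩, ⟨2 | 1⟩, ⟨2 | 1⟩, ⟨2 | 1⟩, ⟨2 | 1⟩, ⟨2 | 1⟩, ⟨2 | 1 1⟩, ⟨2 | 2⟩, ⟨2 | 2⟩, ⟨2 | 2⟩]


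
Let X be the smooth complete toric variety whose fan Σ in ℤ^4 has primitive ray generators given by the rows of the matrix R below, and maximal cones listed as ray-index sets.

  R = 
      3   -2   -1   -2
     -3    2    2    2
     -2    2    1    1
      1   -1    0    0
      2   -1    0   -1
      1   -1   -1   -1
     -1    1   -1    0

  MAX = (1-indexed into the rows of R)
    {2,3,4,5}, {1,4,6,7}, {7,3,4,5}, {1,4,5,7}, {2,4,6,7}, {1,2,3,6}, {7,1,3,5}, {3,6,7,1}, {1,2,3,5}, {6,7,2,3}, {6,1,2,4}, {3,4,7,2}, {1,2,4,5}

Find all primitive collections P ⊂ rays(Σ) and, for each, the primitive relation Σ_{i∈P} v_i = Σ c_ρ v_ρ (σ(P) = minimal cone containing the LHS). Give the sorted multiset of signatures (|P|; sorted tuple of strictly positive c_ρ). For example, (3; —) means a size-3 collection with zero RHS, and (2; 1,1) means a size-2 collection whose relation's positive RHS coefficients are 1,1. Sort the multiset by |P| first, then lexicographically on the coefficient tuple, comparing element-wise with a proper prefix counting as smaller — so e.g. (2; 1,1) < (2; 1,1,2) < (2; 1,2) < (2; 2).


5 collections generate NE(X_Σ); each relation:

  P = {5,6}:  v_{5} + v_{6} = v_{1}  so sig = (2; 1)
  P = {3,4,6}:  v_{3} + v_{4} + v_{6} = 0  so sig = (3; —)
  P = {1,3,4}:  v_{1} + v_{3} + v_{4} = v_{5}  so sig = (3; 1)
  P = {2,5,7}:  v_{2} + v_{5} + v_{7} = v_{3}  so sig = (3; 1)
  P = {1,2,7}:  v_{1} + v_{2} + v_{7} = v_{3} + v_{6}  so sig = (3; 1,1)

Hence PRS(X_Σ) =
[(2; 1), (3; —), (3; 1), (3; 1), (3; 1,1)]


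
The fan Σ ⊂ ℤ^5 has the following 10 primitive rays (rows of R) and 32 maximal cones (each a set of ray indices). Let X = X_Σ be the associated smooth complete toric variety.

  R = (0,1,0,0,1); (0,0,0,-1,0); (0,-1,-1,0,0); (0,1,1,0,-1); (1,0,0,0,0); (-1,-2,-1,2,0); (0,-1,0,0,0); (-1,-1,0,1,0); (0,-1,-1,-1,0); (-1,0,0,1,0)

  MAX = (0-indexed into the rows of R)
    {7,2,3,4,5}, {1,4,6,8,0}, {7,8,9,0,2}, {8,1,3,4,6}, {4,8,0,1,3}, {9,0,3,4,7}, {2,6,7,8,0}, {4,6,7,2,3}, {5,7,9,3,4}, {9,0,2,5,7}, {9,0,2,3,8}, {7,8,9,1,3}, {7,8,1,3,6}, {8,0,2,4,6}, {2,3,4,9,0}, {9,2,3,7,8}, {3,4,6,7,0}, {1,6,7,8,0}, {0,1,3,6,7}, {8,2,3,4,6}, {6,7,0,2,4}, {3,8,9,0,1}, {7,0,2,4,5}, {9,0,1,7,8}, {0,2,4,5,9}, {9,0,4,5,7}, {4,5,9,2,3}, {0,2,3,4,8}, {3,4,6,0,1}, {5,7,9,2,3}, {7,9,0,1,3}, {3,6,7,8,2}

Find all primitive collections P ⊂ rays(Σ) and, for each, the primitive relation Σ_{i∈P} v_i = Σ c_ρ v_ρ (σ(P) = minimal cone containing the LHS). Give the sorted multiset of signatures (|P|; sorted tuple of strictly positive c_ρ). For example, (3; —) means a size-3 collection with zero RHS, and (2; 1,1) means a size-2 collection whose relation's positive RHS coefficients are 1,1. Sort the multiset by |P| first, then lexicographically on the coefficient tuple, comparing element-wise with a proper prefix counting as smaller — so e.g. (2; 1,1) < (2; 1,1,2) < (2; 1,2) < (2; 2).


|primitive collections| = 15. Relations:

  P={1,2}:  v_{1} + v_{2} = v_{8}  →  sig = (2; 1)
  P={6,9}:  v_{6} + v_{9} = v_{7}  →  sig = (2; 1)
  P={1,5}:  v_{1} + v_{5} = v_{2} + v_{7}  →  sig = (2; 1,1)
  P={5,6}:  v_{5} + v_{6} = v_{2} + v_{4} + 2·v_{7}  →  sig = (2; 1,1,2)
  P={5,8}:  v_{5} + v_{8} = 2·v_{2} + v_{7}  →  sig = (2; 1,2)
  P={1,4,9}:  v_{1} + v_{4} + v_{9} = 0  →  sig = (3; —)
  P={1,4,7}:  v_{1} + v_{4} + v_{7} = v_{6}  →  sig = (3; 1)
  P={4,8,9}:  v_{4} + v_{8} + v_{9} = v_{2}  →  sig = (3; 1)
  P={4,7,8}:  v_{4} + v_{7} + v_{8} = v_{2} + v_{6}  →  sig = (3; 1,1)
  P={0,3,5}:  v_{0} + v_{3} + v_{5} = v_{4} + 2·v_{9}  →  sig = (3; 1,2)
  P={0,2,3,6}:  v_{0} + v_{2} + v_{3} + v_{6} = 0  →  sig = (4; —)
  P={0,2,3,7}:  v_{0} + v_{2} + v_{3} + v_{7} = v_{9}  →  sig = (4; 1)
  P={0,3,6,8}:  v_{0} + v_{3} + v_{6} + v_{8} = v_{1}  →  sig = (4; 1)
  P={2,4,7,9}:  v_{2} + v_{4} + v_{7} + v_{9} = v_{5}  →  sig = (4; 1)
  P={0,3,7,8}:  v_{0} + v_{3} + v_{7} + v_{8} = v_{1} + v_{9}  →  sig = (4; 1,1)

Signatures (|P|; sorted positive RHS coefficients), sorted:
[(2; 1), (2; 1), (2; 1,1), (2; 1,1,2), (2; 1,2), (3; —), (3; 1), (3; 1), (3; 1,1), (3; 1,2), (4; —), (4; 1), (4; 1), (4; 1), (4; 1,1)]


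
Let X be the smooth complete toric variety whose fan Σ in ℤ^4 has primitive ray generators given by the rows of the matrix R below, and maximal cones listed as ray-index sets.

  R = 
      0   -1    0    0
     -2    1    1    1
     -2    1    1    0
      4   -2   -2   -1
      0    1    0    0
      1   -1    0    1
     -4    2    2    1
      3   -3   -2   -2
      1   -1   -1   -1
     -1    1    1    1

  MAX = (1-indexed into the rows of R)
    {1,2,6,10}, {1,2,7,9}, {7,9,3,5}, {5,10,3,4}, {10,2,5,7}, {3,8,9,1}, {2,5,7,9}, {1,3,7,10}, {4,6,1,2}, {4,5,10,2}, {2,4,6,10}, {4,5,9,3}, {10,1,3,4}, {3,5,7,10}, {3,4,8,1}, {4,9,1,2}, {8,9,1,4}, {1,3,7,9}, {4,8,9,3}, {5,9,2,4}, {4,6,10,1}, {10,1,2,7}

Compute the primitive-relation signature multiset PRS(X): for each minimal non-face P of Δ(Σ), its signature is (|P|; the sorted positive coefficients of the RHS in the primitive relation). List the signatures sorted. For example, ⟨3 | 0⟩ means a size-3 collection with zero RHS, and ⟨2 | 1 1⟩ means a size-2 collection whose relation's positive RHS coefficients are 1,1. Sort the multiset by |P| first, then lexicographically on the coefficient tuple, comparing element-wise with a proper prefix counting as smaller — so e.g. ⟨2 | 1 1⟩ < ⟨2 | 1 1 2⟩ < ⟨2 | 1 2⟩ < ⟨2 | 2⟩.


Minimal non-faces — 15 found among 10 rays, 22 max cones:

  • {1,5}:  v_{1} + v_{5} = 0  ⇒ sig = ⟨2 | 0⟩
  • {4,7}:  v_{4} + v_{7} = 0  ⇒ sig = ⟨2 | 0⟩
  • {9,10}:  v_{9} + v_{10} = 0  ⇒ sig = ⟨2 | 0⟩
  • {2,3}:  v_{2} + v_{3} = v_{7}  ⇒ sig = ⟨2 | 1⟩
  • {2,8}:  v_{2} + v_{8} = v_{1} + v_{9}  ⇒ sig = ⟨2 | 1 1⟩
  • {3,6}:  v_{3} + v_{6} = v_{1} + v_{10}  ⇒ sig = ⟨2 | 1 1⟩
  • {5,6}:  v_{5} + v_{6} = v_{2} + v_{4} + v_{10}  ⇒ sig = ⟨2 | 1 1 1⟩
  • {5,8}:  v_{5} + v_{8} = v_{3} + v_{4} + v_{9}  ⇒ sig = ⟨2 | 1 1 1⟩
  • {6,7}:  v_{6} + v_{7} = v_{1} + v_{2} + v_{10}  ⇒ sig = ⟨2 | 1 1 1⟩
  • {6,9}:  v_{6} + v_{9} = v_{1} + v_{2} + v_{4}  ⇒ sig = ⟨2 | 1 1 1⟩
  • {7,8}:  v_{7} + v_{8} = v_{1} + v_{3} + v_{9}  ⇒ sig = ⟨2 | 1 1 1⟩
  • {8,10}:  v_{8} + v_{10} = v_{1} + v_{3} + v_{4}  ⇒ sig = ⟨2 | 1 1 1⟩
  • {6,8}:  v_{6} + v_{8} = 2·v_{1} + v_{4}  ⇒ sig = ⟨2 | 1 2⟩
  • {1,2,4,10}:  v_{1} + v_{2} + v_{4} + v_{10} = v_{6}  ⇒ sig = ⟨4 | 1⟩
  • {1,3,4,9}:  v_{1} + v_{3} + v_{4} + v_{9} = v_{8}  ⇒ sig = ⟨4 | 1⟩

Sorted signature multiset PRS(X):
    ⟨2 | 0⟩
    ⟨2 | 0⟩
    ⟨2 | 0⟩
    ⟨2 | 1⟩
    ⟨2 | 1 1⟩
    ⟨2 | 1 1⟩
    ⟨2 | 1 1 1⟩
    ⟨2 | 1 1 1⟩
    ⟨2 | 1 1 1⟩
    ⟨2 | 1 1 1⟩
    ⟨2 | 1 1 1⟩
    ⟨2 | 1 1 1⟩
    ⟨2 | 1 2⟩
    ⟨4 | 1⟩
    ⟨4 | 1⟩


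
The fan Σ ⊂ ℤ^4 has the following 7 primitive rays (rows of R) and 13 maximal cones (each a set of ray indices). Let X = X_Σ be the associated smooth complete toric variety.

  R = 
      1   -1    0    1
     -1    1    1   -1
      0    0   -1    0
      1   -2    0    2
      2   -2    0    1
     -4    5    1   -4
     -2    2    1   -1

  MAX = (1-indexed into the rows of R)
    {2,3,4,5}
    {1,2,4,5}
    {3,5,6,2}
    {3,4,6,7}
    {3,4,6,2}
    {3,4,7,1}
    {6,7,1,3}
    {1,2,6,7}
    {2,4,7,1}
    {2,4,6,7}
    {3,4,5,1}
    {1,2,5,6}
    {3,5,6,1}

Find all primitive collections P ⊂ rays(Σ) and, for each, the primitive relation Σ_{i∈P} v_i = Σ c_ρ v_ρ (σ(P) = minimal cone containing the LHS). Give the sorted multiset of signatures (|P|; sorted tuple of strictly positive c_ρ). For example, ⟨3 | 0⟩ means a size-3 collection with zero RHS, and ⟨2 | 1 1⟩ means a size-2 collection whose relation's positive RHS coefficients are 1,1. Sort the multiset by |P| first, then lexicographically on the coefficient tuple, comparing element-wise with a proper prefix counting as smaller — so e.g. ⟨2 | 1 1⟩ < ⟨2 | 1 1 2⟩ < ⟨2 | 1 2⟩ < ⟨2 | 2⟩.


Δ(Σ) — 7 vertices, 5 min non-faces:

  P = {5,7}:  v_{5} + v_{7} = v_{1} + v_{2}  so sig = ⟨2 | 1 1⟩
  P = {1,2,3}:  v_{1} + v_{2} + v_{3} = 0  so sig = ⟨3 | 0⟩
  P = {1,4,6}:  v_{1} + v_{4} + v_{6} = v_{7}  so sig = ⟨3 | 1⟩
  P = {4,5,6}:  v_{4} + v_{5} + v_{6} = v_{2}  so sig = ⟨3 | 1⟩
  P = {2,3,7}:  v_{2} + v_{3} + v_{7} = v_{4} + v_{6}  so sig = ⟨3 | 1 1⟩

Signatures (|P|; sorted positive RHS coefficients), sorted:
    ⟨2 | 1 1⟩
    ⟨3 | 0⟩
    ⟨3 | 1⟩
    ⟨3 | 1⟩
    ⟨3 | 1 1⟩


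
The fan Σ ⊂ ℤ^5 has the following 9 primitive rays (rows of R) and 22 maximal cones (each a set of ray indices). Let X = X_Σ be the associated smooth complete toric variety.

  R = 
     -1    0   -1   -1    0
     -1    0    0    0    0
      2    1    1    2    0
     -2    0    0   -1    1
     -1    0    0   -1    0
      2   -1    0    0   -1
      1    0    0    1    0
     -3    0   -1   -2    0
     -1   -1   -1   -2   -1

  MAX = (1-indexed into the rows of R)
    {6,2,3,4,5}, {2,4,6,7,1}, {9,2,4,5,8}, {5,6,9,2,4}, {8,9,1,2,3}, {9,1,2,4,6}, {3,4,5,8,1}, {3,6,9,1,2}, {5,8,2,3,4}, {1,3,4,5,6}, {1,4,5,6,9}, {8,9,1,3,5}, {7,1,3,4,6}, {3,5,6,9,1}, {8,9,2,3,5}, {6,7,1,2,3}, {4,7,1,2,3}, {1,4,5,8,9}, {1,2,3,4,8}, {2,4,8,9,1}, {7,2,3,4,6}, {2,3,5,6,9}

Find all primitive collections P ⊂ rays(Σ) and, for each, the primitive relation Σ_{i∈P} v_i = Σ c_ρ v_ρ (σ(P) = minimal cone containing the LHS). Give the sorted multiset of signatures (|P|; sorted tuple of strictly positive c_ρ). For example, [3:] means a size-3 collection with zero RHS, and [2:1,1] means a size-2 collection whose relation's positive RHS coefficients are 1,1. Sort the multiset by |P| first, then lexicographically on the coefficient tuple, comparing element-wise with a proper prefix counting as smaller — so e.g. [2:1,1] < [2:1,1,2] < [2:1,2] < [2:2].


7 minimal non-faces of Δ(Σ) (on 9 rays):

  P = {5,7}:  v_{5} + v_{7} = 0  →  sig = [2:]
  P = {6,8}:  v_{6} + v_{8} = v_{9}  →  sig = [2:1]
  P = {7,8}:  v_{7} + v_{8} = v_{1} + v_{2}  →  sig = [2:1,1]
  P = {7,9}:  v_{7} + v_{9} = v_{1} + v_{2} + v_{6}  →  sig = [2:1,1,1]
  P = {1,2,5}:  v_{1} + v_{2} + v_{5} = v_{8}  →  sig = [3:1]
  P = {3,4,9}:  v_{3} + v_{4} + v_{9} = v_{5}  →  sig = [3:1]
  P = {1,2,3,4,6}:  v_{1} + v_{2} + v_{3} + v_{4} + v_{6} = 0  →  sig = [5:]

so the primitive-relation signature multiset is
    [2:]
    [2:1]
    [2:1,1]
    [2:1,1,1]
    [3:1]
    [3:1]
    [5:]


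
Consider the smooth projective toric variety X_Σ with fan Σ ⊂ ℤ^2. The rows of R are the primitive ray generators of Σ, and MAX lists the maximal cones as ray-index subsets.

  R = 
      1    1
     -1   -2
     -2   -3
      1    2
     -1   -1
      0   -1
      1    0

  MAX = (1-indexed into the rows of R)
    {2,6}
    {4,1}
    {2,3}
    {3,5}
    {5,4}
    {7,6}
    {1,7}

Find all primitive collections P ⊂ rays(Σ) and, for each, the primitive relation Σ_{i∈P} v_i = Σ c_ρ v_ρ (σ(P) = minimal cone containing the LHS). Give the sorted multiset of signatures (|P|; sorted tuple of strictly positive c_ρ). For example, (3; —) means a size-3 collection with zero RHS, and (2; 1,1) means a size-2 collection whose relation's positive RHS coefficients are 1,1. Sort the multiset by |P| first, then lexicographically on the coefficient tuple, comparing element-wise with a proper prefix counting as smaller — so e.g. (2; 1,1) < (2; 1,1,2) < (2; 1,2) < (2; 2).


Primitive collections (14):

  P = {1,5}:  v_{1} + v_{5} = 0  so sig = (2; —)
  P = {2,4}:  v_{2} + v_{4} = 0  so sig = (2; —)
  P = {1,2}:  v_{1} + v_{2} = v_{6}  so sig = (2; 1)
  P = {1,3}:  v_{1} + v_{3} = v_{2}  so sig = (2; 1)
  P = {1,6}:  v_{1} + v_{6} = v_{7}  so sig = (2; 1)
  P = {2,5}:  v_{2} + v_{5} = v_{3}  so sig = (2; 1)
  P = {3,4}:  v_{3} + v_{4} = v_{5}  so sig = (2; 1)
  P = {4,6}:  v_{4} + v_{6} = v_{1}  so sig = (2; 1)
  P = {5,6}:  v_{5} + v_{6} = v_{2}  so sig = (2; 1)
  P = {5,7}:  v_{5} + v_{7} = v_{6}  so sig = (2; 1)
  P = {3,7}:  v_{3} + v_{7} = v_{2} + v_{6}  so sig = (2; 1,1)
  P = {2,7}:  v_{2} + v_{7} = 2·v_{6}  so sig = (2; 2)
  P = {3,6}:  v_{3} + v_{6} = 2·v_{2}  so sig = (2; 2)
  P = {4,7}:  v_{4} + v_{7} = 2·v_{1}  so sig = (2; 2)

so the primitive-relation signature multiset is
{ (2; —) ×2,  (2; 1) ×8,  (2; 1,1),  (2; 2) ×3 }


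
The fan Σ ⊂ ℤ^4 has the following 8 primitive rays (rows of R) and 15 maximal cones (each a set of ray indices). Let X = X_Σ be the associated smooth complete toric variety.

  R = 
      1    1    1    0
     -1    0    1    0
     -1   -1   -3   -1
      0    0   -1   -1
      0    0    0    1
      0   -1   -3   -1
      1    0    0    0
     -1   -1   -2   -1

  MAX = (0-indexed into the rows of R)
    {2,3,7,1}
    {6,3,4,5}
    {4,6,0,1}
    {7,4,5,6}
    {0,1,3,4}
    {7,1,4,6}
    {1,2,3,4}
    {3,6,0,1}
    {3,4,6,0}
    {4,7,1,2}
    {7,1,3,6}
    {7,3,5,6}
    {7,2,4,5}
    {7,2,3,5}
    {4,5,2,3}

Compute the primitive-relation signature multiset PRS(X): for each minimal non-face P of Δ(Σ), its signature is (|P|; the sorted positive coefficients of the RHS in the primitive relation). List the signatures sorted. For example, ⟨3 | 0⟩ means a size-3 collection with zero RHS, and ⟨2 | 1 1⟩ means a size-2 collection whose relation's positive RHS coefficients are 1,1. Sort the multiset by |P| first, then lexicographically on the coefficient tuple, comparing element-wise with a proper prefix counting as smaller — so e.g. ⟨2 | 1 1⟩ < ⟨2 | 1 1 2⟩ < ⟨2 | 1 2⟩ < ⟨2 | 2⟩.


7 collections generate NE(X_Σ); each relation:

  {0,7}:  v_{0} + v_{7} = v_{3}  →  sig = ⟨2 | 1⟩
  {1,5}:  v_{1} + v_{5} = v_{7}  →  sig = ⟨2 | 1⟩
  {2,6}:  v_{2} + v_{6} = v_{5}  →  sig = ⟨2 | 1⟩
  {0,5}:  v_{0} + v_{5} = 2·v_{3} + v_{4} + v_{6}  →  sig = ⟨2 | 1 1 2⟩
  {0,2}:  v_{0} + v_{2} = 2·v_{3} + v_{4}  →  sig = ⟨2 | 1 2⟩
  {3,4,7}:  v_{3} + v_{4} + v_{7} = v_{2}  →  sig = ⟨3 | 1⟩
  {1,3,4,6}:  v_{1} + v_{3} + v_{4} + v_{6} = 0  →  sig = ⟨4 | 0⟩

Signatures (|P|; sorted positive RHS coefficients), sorted:
    |P|=2: 5 collections, coeffs (1), (1), (1), (1,1,2), (1,2)
    |P|=3: 1 collection, coeffs (1)
    |P|=4: 1 collection, coeffs ()


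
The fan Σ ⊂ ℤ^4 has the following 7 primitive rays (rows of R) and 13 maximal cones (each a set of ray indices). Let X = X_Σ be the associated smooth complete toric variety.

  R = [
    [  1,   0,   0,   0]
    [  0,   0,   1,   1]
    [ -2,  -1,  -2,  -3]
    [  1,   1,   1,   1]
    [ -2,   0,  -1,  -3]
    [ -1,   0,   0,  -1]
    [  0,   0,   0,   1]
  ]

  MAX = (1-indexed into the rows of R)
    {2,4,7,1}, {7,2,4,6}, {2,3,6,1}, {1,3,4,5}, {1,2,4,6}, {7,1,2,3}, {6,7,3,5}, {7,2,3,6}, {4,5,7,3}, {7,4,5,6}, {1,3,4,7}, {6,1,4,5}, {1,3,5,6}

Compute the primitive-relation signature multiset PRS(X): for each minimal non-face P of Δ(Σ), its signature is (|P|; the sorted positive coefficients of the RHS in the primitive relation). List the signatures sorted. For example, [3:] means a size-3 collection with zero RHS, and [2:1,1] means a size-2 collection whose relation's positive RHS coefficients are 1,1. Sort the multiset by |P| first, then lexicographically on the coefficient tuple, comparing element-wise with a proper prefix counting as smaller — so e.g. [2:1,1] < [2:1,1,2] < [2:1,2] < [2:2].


Minimal non-faces — 5 found among 7 rays, 13 max cones:

  • {2,5}:  v_{2} + v_{5} = 2·v_{6} — sig = [2:2]
  • {1,6,7}:  v_{1} + v_{6} + v_{7} = 0 — sig = [3:]
  • {2,3,4}:  v_{2} + v_{3} + v_{4} = v_{6} — sig = [3:1]
  • {3,4,6}:  v_{3} + v_{4} + v_{6} = v_{5} — sig = [3:1]
  • {1,5,7}:  v_{1} + v_{5} + v_{7} = v_{3} + v_{4} — sig = [3:1,1]

Hence PRS(X_Σ) =
    |P|=2: 1 collection, coeffs (2)
    |P|=3: 4 collections, coeffs (), (1), (1), (1,1)


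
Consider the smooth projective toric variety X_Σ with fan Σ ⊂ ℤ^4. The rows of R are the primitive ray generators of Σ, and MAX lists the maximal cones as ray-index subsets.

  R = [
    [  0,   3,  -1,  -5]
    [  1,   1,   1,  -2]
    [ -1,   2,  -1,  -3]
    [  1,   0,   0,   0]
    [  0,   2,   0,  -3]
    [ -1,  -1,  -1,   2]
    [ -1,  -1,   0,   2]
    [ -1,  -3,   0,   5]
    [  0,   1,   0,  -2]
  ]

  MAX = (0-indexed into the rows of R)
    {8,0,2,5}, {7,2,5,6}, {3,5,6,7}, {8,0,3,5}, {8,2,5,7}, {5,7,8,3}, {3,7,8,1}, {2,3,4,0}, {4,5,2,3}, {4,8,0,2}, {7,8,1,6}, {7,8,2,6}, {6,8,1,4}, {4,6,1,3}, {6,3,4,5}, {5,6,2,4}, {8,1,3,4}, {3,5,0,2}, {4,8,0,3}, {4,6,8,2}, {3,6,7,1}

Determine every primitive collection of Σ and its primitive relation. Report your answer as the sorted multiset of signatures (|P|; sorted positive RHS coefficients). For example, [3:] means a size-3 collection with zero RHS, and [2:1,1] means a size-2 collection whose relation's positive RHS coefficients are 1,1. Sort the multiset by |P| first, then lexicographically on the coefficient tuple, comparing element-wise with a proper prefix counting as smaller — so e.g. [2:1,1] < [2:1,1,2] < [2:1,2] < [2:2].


Σ has 13 primitive collections:

  P={1,5}:  v_{1} + v_{5} = 0  →  sig = [2:]
  P={0,6}:  v_{0} + v_{6} = v_{2}  →  sig = [2:1]
  P={4,7}:  v_{4} + v_{7} = v_{6}  →  sig = [2:1]
  P={0,7}:  v_{0} + v_{7} = v_{5} + v_{8}  →  sig = [2:1,1]
  P={1,2}:  v_{1} + v_{2} = v_{4} + v_{8}  →  sig = [2:1,1]
  P={0,1}:  v_{0} + v_{1} = v_{3} + v_{4} + 2·v_{8}  →  sig = [2:1,1,2]
  P={3,6,8}:  v_{3} + v_{6} + v_{8} = 0  →  sig = [3:]
  P={2,3,7}:  v_{2} + v_{3} + v_{7} = v_{5}  →  sig = [3:1]
  P={2,3,8}:  v_{2} + v_{3} + v_{8} = v_{0}  →  sig = [3:1]
  P={4,5,8}:  v_{4} + v_{5} + v_{8} = v_{2}  →  sig = [3:1]
  P={2,3,6}:  v_{2} + v_{3} + v_{6} = v_{4} + v_{5}  →  sig = [3:1,1]
  P={5,6,8}:  v_{5} + v_{6} + v_{8} = v_{2} + v_{7}  →  sig = [3:1,1]
  P={0,4,5}:  v_{0} + v_{4} + v_{5} = 2·v_{2} + v_{3}  →  sig = [3:1,2]

Signatures (|P|; sorted positive RHS coefficients), sorted:
{ [2:],  [2:1] ×2,  [2:1,1] ×2,  [2:1,1,2],  [3:],  [3:1] ×3,  [3:1,1] ×2,  [3:1,2] }


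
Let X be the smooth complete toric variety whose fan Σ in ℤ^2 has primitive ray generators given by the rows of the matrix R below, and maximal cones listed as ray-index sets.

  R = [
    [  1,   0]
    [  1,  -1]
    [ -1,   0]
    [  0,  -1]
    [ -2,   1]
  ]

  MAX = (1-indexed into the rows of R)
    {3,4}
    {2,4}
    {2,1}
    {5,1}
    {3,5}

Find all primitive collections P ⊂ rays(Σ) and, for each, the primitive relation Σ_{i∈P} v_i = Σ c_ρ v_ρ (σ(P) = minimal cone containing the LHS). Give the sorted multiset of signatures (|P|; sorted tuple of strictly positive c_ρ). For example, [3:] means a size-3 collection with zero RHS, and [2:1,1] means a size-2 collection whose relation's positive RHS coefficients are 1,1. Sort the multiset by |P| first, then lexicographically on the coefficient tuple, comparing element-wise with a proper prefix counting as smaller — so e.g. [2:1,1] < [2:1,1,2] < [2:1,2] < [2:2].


Δ(Σ) — 5 vertices, 5 min non-faces:

  • {1,3}:  v_{1} + v_{3} = 0  ⟹  sig = [2:]
  • {1,4}:  v_{1} + v_{4} = v_{2}  ⟹  sig = [2:1]
  • {2,3}:  v_{2} + v_{3} = v_{4}  ⟹  sig = [2:1]
  • {2,5}:  v_{2} + v_{5} = v_{3}  ⟹  sig = [2:1]
  • {4,5}:  v_{4} + v_{5} = 2·v_{3}  ⟹  sig = [2:2]

so the primitive-relation signature multiset is
[[2:], [2:1], [2:1], [2:1], [2:2]]
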